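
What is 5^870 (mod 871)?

5^1 ≡ 5 (mod 871)
5^2 ≡ 5^2 = 25 ≡ 25 (mod 871)
5^4 ≡ 25^2 = 625 ≡ 625 (mod 871)
5^8 ≡ 625^2 = 390625 ≡ 417 (mod 871)
5^16 ≡ 417^2 = 173889 ≡ 560 (mod 871)
5^32 ≡ 560^2 = 313600 ≡ 40 (mod 871)
5^64 ≡ 40^2 = 1600 ≡ 729 (mod 871)
5^128 ≡ 729^2 = 531441 ≡ 131 (mod 871)
5^256 ≡ 131^2 = 17161 ≡ 612 (mod 871)
5^512 ≡ 612^2 = 374544 ≡ 14 (mod 871)
870 = 512 + 256 + 64 + 32 + 4 + 2 in binary powers of 2.
So 5^870 ≡ 14 · 612 · 729 · 40 · 625 · 25 ≡ 129 (mod 871).
Since 129 ≠ 1, base 5 is a Fermat witness: 871 is composite.

129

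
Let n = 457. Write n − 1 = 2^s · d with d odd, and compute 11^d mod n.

457 − 1 = 456 = 2^3 · 57, so d = 57.
11^1 ≡ 11 (mod 457)
11^2 ≡ 11^2 = 121 ≡ 121 (mod 457)
11^4 ≡ 121^2 = 14641 ≡ 17 (mod 457)
11^8 ≡ 17^2 = 289 ≡ 289 (mod 457)
11^16 ≡ 289^2 = 83521 ≡ 347 (mod 457)
11^32 ≡ 347^2 = 120409 ≡ 218 (mod 457)
57 = 32 + 16 + 8 + 1 in binary powers of 2.
So 11^57 ≡ 218 · 347 · 289 · 11 ≡ 207 (mod 457).
Squaring chain: 207 → 348 → 456; reaches −1, so base 11 does not prove 457 composite.

207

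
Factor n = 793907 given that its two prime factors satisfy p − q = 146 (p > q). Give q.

Since p = q + 146, we have 793907 = q(q + 146), so q² + 146q − 793907 = 0.
Discriminant: 146² + 4·793907 = 21316 + 3175628 = 3196944; √3196944 = 1788.
q = (−146 + 1788)/2 = 821, and p = q + 146 = 967.
Check: 821 · 967 = 793907.

821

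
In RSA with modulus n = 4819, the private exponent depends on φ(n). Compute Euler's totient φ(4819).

4680

Factor: 4819 = 61 · 79.
φ(4819) = (61−1) · (79−1) = 60 · 78 = 4680.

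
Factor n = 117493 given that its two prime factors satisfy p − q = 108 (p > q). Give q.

Since p = q + 108, we have 117493 = q(q + 108), so q² + 108q − 117493 = 0.
Discriminant: 108² + 4·117493 = 11664 + 469972 = 481636; √481636 = 694.
q = (−108 + 694)/2 = 293, and p = q + 108 = 401.
Check: 293 · 401 = 117493.

293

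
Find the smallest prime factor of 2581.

2581 is odd.
Digit sum 16, not divisible by 3.
Ends in 1: not divisible by 5.
7: 2581 = 7·368 + 5
11: 2581 = 11·234 + 7
13: 2581 = 13·198 + 7
17: 2581 = 17·151 + 14
19: 2581 = 19·135 + 16
23: 2581 = 23·112 + 5
29: 2581 = 29·89

29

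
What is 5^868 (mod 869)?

5^1 ≡ 5 (mod 869)
5^2 ≡ 5^2 = 25 ≡ 25 (mod 869)
5^4 ≡ 25^2 = 625 ≡ 625 (mod 869)
5^8 ≡ 625^2 = 390625 ≡ 444 (mod 869)
5^16 ≡ 444^2 = 197136 ≡ 742 (mod 869)
5^32 ≡ 742^2 = 550564 ≡ 487 (mod 869)
5^64 ≡ 487^2 = 237169 ≡ 801 (mod 869)
5^128 ≡ 801^2 = 641601 ≡ 279 (mod 869)
5^256 ≡ 279^2 = 77841 ≡ 500 (mod 869)
5^512 ≡ 500^2 = 250000 ≡ 597 (mod 869)
868 = 512 + 256 + 64 + 32 + 4 in binary powers of 2.
So 5^868 ≡ 597 · 500 · 801 · 487 · 625 ≡ 356 (mod 869).
Since 356 ≠ 1, base 5 is a Fermat witness: 869 is composite.

356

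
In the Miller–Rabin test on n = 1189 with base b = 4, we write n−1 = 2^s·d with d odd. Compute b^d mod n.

1050

1189 − 1 = 1188 = 2^2 · 297, so d = 297.
4^1 ≡ 4 (mod 1189)
4^2 ≡ 4^2 = 16 ≡ 16 (mod 1189)
4^4 ≡ 16^2 = 256 ≡ 256 (mod 1189)
4^8 ≡ 256^2 = 65536 ≡ 141 (mod 1189)
4^16 ≡ 141^2 = 19881 ≡ 857 (mod 1189)
4^32 ≡ 857^2 = 734449 ≡ 836 (mod 1189)
4^64 ≡ 836^2 = 698896 ≡ 953 (mod 1189)
4^128 ≡ 953^2 = 908209 ≡ 1002 (mod 1189)
4^256 ≡ 1002^2 = 1004004 ≡ 488 (mod 1189)
297 = 256 + 32 + 8 + 1 in binary powers of 2.
So 4^297 ≡ 488 · 836 · 141 · 4 ≡ 1050 (mod 1189).
Squaring chain: 1050 → 297; never reaches −1, so base 4 is a Miller–Rabin witness that 1189 is composite.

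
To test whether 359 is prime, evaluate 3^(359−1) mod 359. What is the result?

3^1 ≡ 3 (mod 359)
3^2 ≡ 3^2 = 9 ≡ 9 (mod 359)
3^4 ≡ 9^2 = 81 ≡ 81 (mod 359)
3^8 ≡ 81^2 = 6561 ≡ 99 (mod 359)
3^16 ≡ 99^2 = 9801 ≡ 108 (mod 359)
3^32 ≡ 108^2 = 11664 ≡ 176 (mod 359)
3^64 ≡ 176^2 = 30976 ≡ 102 (mod 359)
3^128 ≡ 102^2 = 10404 ≡ 352 (mod 359)
3^256 ≡ 352^2 = 123904 ≡ 49 (mod 359)
358 = 256 + 64 + 32 + 4 + 2 in binary powers of 2.
So 3^358 ≡ 49 · 102 · 176 · 81 · 9 ≡ 1 (mod 359).
Since the result is 1, base 3 gives no evidence that 359 is composite.

1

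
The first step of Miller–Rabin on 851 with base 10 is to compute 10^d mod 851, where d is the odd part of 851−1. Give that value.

851 − 1 = 850 = 2^1 · 425, so d = 425.
10^1 ≡ 10 (mod 851)
10^2 ≡ 10^2 = 100 ≡ 100 (mod 851)
10^4 ≡ 100^2 = 10000 ≡ 639 (mod 851)
10^8 ≡ 639^2 = 408321 ≡ 692 (mod 851)
10^16 ≡ 692^2 = 478864 ≡ 602 (mod 851)
10^32 ≡ 602^2 = 362404 ≡ 729 (mod 851)
10^64 ≡ 729^2 = 531441 ≡ 417 (mod 851)
10^128 ≡ 417^2 = 173889 ≡ 285 (mod 851)
10^256 ≡ 285^2 = 81225 ≡ 380 (mod 851)
425 = 256 + 128 + 32 + 8 + 1 in binary powers of 2.
So 10^425 ≡ 380 · 285 · 729 · 692 · 10 ≡ 359 (mod 851).
Squaring chain: 359; never reaches −1, so base 10 is a Miller–Rabin witness that 851 is composite.

359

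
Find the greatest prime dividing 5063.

83

5063 = 61 · 83
83 is prime.
So 5063 = 61 · 83; the largest prime factor is 83.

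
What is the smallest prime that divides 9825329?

9825329 is odd.
Digit sum 38, not divisible by 3.
Ends in 9: not divisible by 5.
7: 9825329 = 7·1403618 + 3
11: 9825329 = 11·893211 + 8
13: 9825329 = 13·755794 + 7
17: 9825329 = 17·577960 + 9
19: 9825329 = 19·517122 + 11
23: 9825329 = 23·427188 + 5
29: 9825329 = 29·338804 + 13
31: 9825329 = 31·316946 + 3
37: 9825329 = 37·265549 + 16
41: 9825329 = 41·239642 + 7
43: 9825329 = 43·228496 + 1
47: 9825329 = 47·209049 + 26
53: 9825329 = 53·185383 + 30
59: 9825329 = 59·166531

59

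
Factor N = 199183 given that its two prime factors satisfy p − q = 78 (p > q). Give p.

Since p = q + 78, we have 199183 = q(q + 78), so q² + 78q − 199183 = 0.
Discriminant: 78² + 4·199183 = 6084 + 796732 = 802816; √802816 = 896.
q = (−78 + 896)/2 = 409, and p = q + 78 = 487.
Check: 409 · 487 = 199183.

487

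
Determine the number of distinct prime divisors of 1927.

2

1927 = 41 · 47
1927 = 41 · 47, which has 2 distinct prime factors.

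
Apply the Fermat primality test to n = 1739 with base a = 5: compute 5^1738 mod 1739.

5^1 ≡ 5 (mod 1739)
5^2 ≡ 5^2 = 25 ≡ 25 (mod 1739)
5^4 ≡ 25^2 = 625 ≡ 625 (mod 1739)
5^8 ≡ 625^2 = 390625 ≡ 1089 (mod 1739)
5^16 ≡ 1089^2 = 1185921 ≡ 1662 (mod 1739)
5^32 ≡ 1662^2 = 2762244 ≡ 712 (mod 1739)
5^64 ≡ 712^2 = 506944 ≡ 895 (mod 1739)
5^128 ≡ 895^2 = 801025 ≡ 1085 (mod 1739)
5^256 ≡ 1085^2 = 1177225 ≡ 1661 (mod 1739)
5^512 ≡ 1661^2 = 2758921 ≡ 867 (mod 1739)
5^1024 ≡ 867^2 = 751689 ≡ 441 (mod 1739)
1738 = 1024 + 512 + 128 + 64 + 8 + 2 in binary powers of 2.
So 5^1738 ≡ 441 · 867 · 1085 · 895 · 1089 · 25 ≡ 474 (mod 1739).
Since 474 ≠ 1, base 5 is a Fermat witness: 1739 is composite.

474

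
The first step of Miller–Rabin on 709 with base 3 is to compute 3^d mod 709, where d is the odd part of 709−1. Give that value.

1

709 − 1 = 708 = 2^2 · 177, so d = 177.
3^1 ≡ 3 (mod 709)
3^2 ≡ 3^2 = 9 ≡ 9 (mod 709)
3^4 ≡ 9^2 = 81 ≡ 81 (mod 709)
3^8 ≡ 81^2 = 6561 ≡ 180 (mod 709)
3^16 ≡ 180^2 = 32400 ≡ 495 (mod 709)
3^32 ≡ 495^2 = 245025 ≡ 420 (mod 709)
3^64 ≡ 420^2 = 176400 ≡ 568 (mod 709)
3^128 ≡ 568^2 = 322624 ≡ 29 (mod 709)
177 = 128 + 32 + 16 + 1 in binary powers of 2.
So 3^177 ≡ 29 · 420 · 495 · 3 ≡ 1 (mod 709).
Since 3^d ≡ 1 (mod 709), base 3 does not prove 709 composite.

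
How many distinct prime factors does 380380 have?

6

380380 = 2^2 · 95095
95095 = 5 · 19019
19019 = 7 · 2717
2717 = 11 · 247
247 = 13 · 19
380380 = 2^2 · 5 · 7 · 11 · 13 · 19, which has 6 distinct prime factors.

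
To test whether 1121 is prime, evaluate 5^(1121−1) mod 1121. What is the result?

416

5^1 ≡ 5 (mod 1121)
5^2 ≡ 5^2 = 25 ≡ 25 (mod 1121)
5^4 ≡ 25^2 = 625 ≡ 625 (mod 1121)
5^8 ≡ 625^2 = 390625 ≡ 517 (mod 1121)
5^16 ≡ 517^2 = 267289 ≡ 491 (mod 1121)
5^32 ≡ 491^2 = 241081 ≡ 66 (mod 1121)
5^64 ≡ 66^2 = 4356 ≡ 993 (mod 1121)
5^128 ≡ 993^2 = 986049 ≡ 690 (mod 1121)
5^256 ≡ 690^2 = 476100 ≡ 796 (mod 1121)
5^512 ≡ 796^2 = 633616 ≡ 251 (mod 1121)
5^1024 ≡ 251^2 = 63001 ≡ 225 (mod 1121)
1120 = 1024 + 64 + 32 in binary powers of 2.
So 5^1120 ≡ 225 · 993 · 66 ≡ 416 (mod 1121).
Since 416 ≠ 1, base 5 is a Fermat witness: 1121 is composite.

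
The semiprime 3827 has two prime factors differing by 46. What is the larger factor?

Since p = q + 46, we have 3827 = q(q + 46), so q² + 46q − 3827 = 0.
Discriminant: 46² + 4·3827 = 2116 + 15308 = 17424; √17424 = 132.
q = (−46 + 132)/2 = 43, and p = q + 46 = 89.
Check: 43 · 89 = 3827.

89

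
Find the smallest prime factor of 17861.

53

17861 is odd.
Digit sum 23, not divisible by 3.
Ends in 1: not divisible by 5.
7: 17861 = 7·2551 + 4
11: 17861 = 11·1623 + 8
13: 17861 = 13·1373 + 12
17: 17861 = 17·1050 + 11
19: 17861 = 19·940 + 1
23: 17861 = 23·776 + 13
29: 17861 = 29·615 + 26
31: 17861 = 31·576 + 5
37: 17861 = 37·482 + 27
41: 17861 = 41·435 + 26
43: 17861 = 43·415 + 16
47: 17861 = 47·380 + 1
53: 17861 = 53·337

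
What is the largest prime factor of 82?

41

82 = 2 · 41
41 is prime.
So 82 = 2 · 41; the largest prime factor is 41.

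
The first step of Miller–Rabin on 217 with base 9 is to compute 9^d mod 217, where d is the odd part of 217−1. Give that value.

64

217 − 1 = 216 = 2^3 · 27, so d = 27.
9^1 ≡ 9 (mod 217)
9^2 ≡ 9^2 = 81 ≡ 81 (mod 217)
9^4 ≡ 81^2 = 6561 ≡ 51 (mod 217)
9^8 ≡ 51^2 = 2601 ≡ 214 (mod 217)
9^16 ≡ 214^2 = 45796 ≡ 9 (mod 217)
27 = 16 + 8 + 2 + 1 in binary powers of 2.
So 9^27 ≡ 9 · 214 · 81 · 9 ≡ 64 (mod 217).
Squaring chain: 64 → 190 → 78; never reaches −1, so base 9 is a Miller–Rabin witness that 217 is composite.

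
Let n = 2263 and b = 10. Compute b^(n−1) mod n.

2236

10^1 ≡ 10 (mod 2263)
10^2 ≡ 10^2 = 100 ≡ 100 (mod 2263)
10^4 ≡ 100^2 = 10000 ≡ 948 (mod 2263)
10^8 ≡ 948^2 = 898704 ≡ 293 (mod 2263)
10^16 ≡ 293^2 = 85849 ≡ 2118 (mod 2263)
10^32 ≡ 2118^2 = 4485924 ≡ 658 (mod 2263)
10^64 ≡ 658^2 = 432964 ≡ 731 (mod 2263)
10^128 ≡ 731^2 = 534361 ≡ 293 (mod 2263)
10^256 ≡ 293^2 = 85849 ≡ 2118 (mod 2263)
10^512 ≡ 2118^2 = 4485924 ≡ 658 (mod 2263)
10^1024 ≡ 658^2 = 432964 ≡ 731 (mod 2263)
10^2048 ≡ 731^2 = 534361 ≡ 293 (mod 2263)
2262 = 2048 + 128 + 64 + 16 + 4 + 2 in binary powers of 2.
So 10^2262 ≡ 293 · 293 · 731 · 2118 · 948 · 100 ≡ 2236 (mod 2263).
Since 2236 ≠ 1, base 10 is a Fermat witness: 2263 is composite.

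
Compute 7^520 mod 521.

1

7^1 ≡ 7 (mod 521)
7^2 ≡ 7^2 = 49 ≡ 49 (mod 521)
7^4 ≡ 49^2 = 2401 ≡ 317 (mod 521)
7^8 ≡ 317^2 = 100489 ≡ 457 (mod 521)
7^16 ≡ 457^2 = 208849 ≡ 449 (mod 521)
7^32 ≡ 449^2 = 201601 ≡ 495 (mod 521)
7^64 ≡ 495^2 = 245025 ≡ 155 (mod 521)
7^128 ≡ 155^2 = 24025 ≡ 59 (mod 521)
7^256 ≡ 59^2 = 3481 ≡ 355 (mod 521)
7^512 ≡ 355^2 = 126025 ≡ 464 (mod 521)
520 = 512 + 8 in binary powers of 2.
So 7^520 ≡ 464 · 457 ≡ 1 (mod 521).
Since the result is 1, base 7 gives no evidence that 521 is composite.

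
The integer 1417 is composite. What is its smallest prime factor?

13

1417 is odd.
Digit sum 13, not divisible by 3.
Ends in 7: not divisible by 5.
7: 1417 = 7·202 + 3
11: 1417 = 11·128 + 9
13: 1417 = 13·109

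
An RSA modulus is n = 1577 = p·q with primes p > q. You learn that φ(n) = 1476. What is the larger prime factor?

φ(n) = (p−1)(q−1) = n − (p+q) + 1, so p + q = 1577 − 1476 + 1 = 102.
p and q are the roots of t² − 102t + 1577 = 0.
Discriminant: 102² − 4·1577 = 10404 − 6308 = 4096; √4096 = 64.
q = (102 − 64)/2 = 19, p = (102 + 64)/2 = 83.
Check: 19 · 83 = 1577.

83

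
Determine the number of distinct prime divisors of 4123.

3

4123 = 7 · 589
589 = 19 · 31
4123 = 7 · 19 · 31, which has 3 distinct prime factors.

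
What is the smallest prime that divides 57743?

7

57743 is odd.
Digit sum 26, not divisible by 3.
Ends in 3: not divisible by 5.
7: 57743 = 7·8249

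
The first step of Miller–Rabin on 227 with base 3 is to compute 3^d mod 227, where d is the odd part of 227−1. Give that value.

1

227 − 1 = 226 = 2^1 · 113, so d = 113.
3^1 ≡ 3 (mod 227)
3^2 ≡ 3^2 = 9 ≡ 9 (mod 227)
3^4 ≡ 9^2 = 81 ≡ 81 (mod 227)
3^8 ≡ 81^2 = 6561 ≡ 205 (mod 227)
3^16 ≡ 205^2 = 42025 ≡ 30 (mod 227)
3^32 ≡ 30^2 = 900 ≡ 219 (mod 227)
3^64 ≡ 219^2 = 47961 ≡ 64 (mod 227)
113 = 64 + 32 + 16 + 1 in binary powers of 2.
So 3^113 ≡ 64 · 219 · 30 · 3 ≡ 1 (mod 227).
Since 3^d ≡ 1 (mod 227), base 3 does not prove 227 composite.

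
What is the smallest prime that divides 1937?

1937 is odd.
Digit sum 20, not divisible by 3.
Ends in 7: not divisible by 5.
7: 1937 = 7·276 + 5
11: 1937 = 11·176 + 1
13: 1937 = 13·149

13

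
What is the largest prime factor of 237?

79

237 = 3 · 79
79 is prime.
So 237 = 3 · 79; the largest prime factor is 79.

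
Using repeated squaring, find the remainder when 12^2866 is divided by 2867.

12^1 ≡ 12 (mod 2867)
12^2 ≡ 12^2 = 144 ≡ 144 (mod 2867)
12^4 ≡ 144^2 = 20736 ≡ 667 (mod 2867)
12^8 ≡ 667^2 = 444889 ≡ 504 (mod 2867)
12^16 ≡ 504^2 = 254016 ≡ 1720 (mod 2867)
12^32 ≡ 1720^2 = 2958400 ≡ 2523 (mod 2867)
12^64 ≡ 2523^2 = 6365529 ≡ 789 (mod 2867)
12^128 ≡ 789^2 = 622521 ≡ 382 (mod 2867)
12^256 ≡ 382^2 = 145924 ≡ 2574 (mod 2867)
12^512 ≡ 2574^2 = 6625476 ≡ 2706 (mod 2867)
12^1024 ≡ 2706^2 = 7322436 ≡ 118 (mod 2867)
12^2048 ≡ 118^2 = 13924 ≡ 2456 (mod 2867)
2866 = 2048 + 512 + 256 + 32 + 16 + 2 in binary powers of 2.
So 12^2866 ≡ 2456 · 2706 · 2574 · 2523 · 1720 · 144 ≡ 683 (mod 2867).
Since 683 ≠ 1, base 12 is a Fermat witness: 2867 is composite.

683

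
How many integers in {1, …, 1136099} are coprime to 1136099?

Factor: 1136099 = 73 · 79 · 197.
φ(1136099) = (73−1) · (79−1) · (197−1) = 72 · 78 · 196 = 1100736.

1100736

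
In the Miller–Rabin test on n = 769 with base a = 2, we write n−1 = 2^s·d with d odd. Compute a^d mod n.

769 − 1 = 768 = 2^8 · 3, so d = 3.
2^1 ≡ 2 (mod 769)
2^2 ≡ 2^2 = 4 ≡ 4 (mod 769)
3 = 2 + 1 in binary powers of 2.
So 2^3 ≡ 4 · 2 ≡ 8 (mod 769).
Squaring chain: 8 → 64 → 251 → 712 → 173 → 707 → 768 → 1; reaches −1, so base 2 does not prove 769 composite.

8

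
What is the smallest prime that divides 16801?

53

16801 is odd.
Digit sum 16, not divisible by 3.
Ends in 1: not divisible by 5.
7: 16801 = 7·2400 + 1
11: 16801 = 11·1527 + 4
13: 16801 = 13·1292 + 5
17: 16801 = 17·988 + 5
19: 16801 = 19·884 + 5
23: 16801 = 23·730 + 11
29: 16801 = 29·579 + 10
31: 16801 = 31·541 + 30
37: 16801 = 37·454 + 3
41: 16801 = 41·409 + 32
43: 16801 = 43·390 + 31
47: 16801 = 47·357 + 22
53: 16801 = 53·317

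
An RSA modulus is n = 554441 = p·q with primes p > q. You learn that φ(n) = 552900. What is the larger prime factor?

φ(n) = (p−1)(q−1) = n − (p+q) + 1, so p + q = 554441 − 552900 + 1 = 1542.
p and q are the roots of t² − 1542t + 554441 = 0.
Discriminant: 1542² − 4·554441 = 2377764 − 2217764 = 160000; √160000 = 400.
q = (1542 − 400)/2 = 571, p = (1542 + 400)/2 = 971.
Check: 571 · 971 = 554441.

971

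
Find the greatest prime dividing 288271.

288271 = 41 · 7031
7031 = 79 · 89
89 is prime.
So 288271 = 41 · 79 · 89; the largest prime factor is 89.

89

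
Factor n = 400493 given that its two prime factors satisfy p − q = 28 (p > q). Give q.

619

Since p = q + 28, we have 400493 = q(q + 28), so q² + 28q − 400493 = 0.
Discriminant: 28² + 4·400493 = 784 + 1601972 = 1602756; √1602756 = 1266.
q = (−28 + 1266)/2 = 619, and p = q + 28 = 647.
Check: 619 · 647 = 400493.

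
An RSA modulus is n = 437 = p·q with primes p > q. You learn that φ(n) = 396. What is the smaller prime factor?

φ(n) = (p−1)(q−1) = n − (p+q) + 1, so p + q = 437 − 396 + 1 = 42.
p and q are the roots of t² − 42t + 437 = 0.
Discriminant: 42² − 4·437 = 1764 − 1748 = 16; √16 = 4.
q = (42 − 4)/2 = 19, p = (42 + 4)/2 = 23.
Check: 19 · 23 = 437.

19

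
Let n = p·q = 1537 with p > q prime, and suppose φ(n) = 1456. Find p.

φ(n) = (p−1)(q−1) = n − (p+q) + 1, so p + q = 1537 − 1456 + 1 = 82.
p and q are the roots of t² − 82t + 1537 = 0.
Discriminant: 82² − 4·1537 = 6724 − 6148 = 576; √576 = 24.
q = (82 − 24)/2 = 29, p = (82 + 24)/2 = 53.
Check: 29 · 53 = 1537.

53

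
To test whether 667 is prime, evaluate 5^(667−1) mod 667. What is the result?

5^1 ≡ 5 (mod 667)
5^2 ≡ 5^2 = 25 ≡ 25 (mod 667)
5^4 ≡ 25^2 = 625 ≡ 625 (mod 667)
5^8 ≡ 625^2 = 390625 ≡ 430 (mod 667)
5^16 ≡ 430^2 = 184900 ≡ 141 (mod 667)
5^32 ≡ 141^2 = 19881 ≡ 538 (mod 667)
5^64 ≡ 538^2 = 289444 ≡ 633 (mod 667)
5^128 ≡ 633^2 = 400689 ≡ 489 (mod 667)
5^256 ≡ 489^2 = 239121 ≡ 335 (mod 667)
5^512 ≡ 335^2 = 112225 ≡ 169 (mod 667)
666 = 512 + 128 + 16 + 8 + 2 in binary powers of 2.
So 5^666 ≡ 169 · 489 · 141 · 430 · 25 ≡ 169 (mod 667).
Since 169 ≠ 1, base 5 is a Fermat witness: 667 is composite.

169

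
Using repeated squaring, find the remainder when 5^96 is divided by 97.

5^1 ≡ 5 (mod 97)
5^2 ≡ 5^2 = 25 ≡ 25 (mod 97)
5^4 ≡ 25^2 = 625 ≡ 43 (mod 97)
5^8 ≡ 43^2 = 1849 ≡ 6 (mod 97)
5^16 ≡ 6^2 = 36 ≡ 36 (mod 97)
5^32 ≡ 36^2 = 1296 ≡ 35 (mod 97)
5^64 ≡ 35^2 = 1225 ≡ 61 (mod 97)
96 = 64 + 32 in binary powers of 2.
So 5^96 ≡ 61 · 35 ≡ 1 (mod 97).
Since the result is 1, base 5 gives no evidence that 97 is composite.

1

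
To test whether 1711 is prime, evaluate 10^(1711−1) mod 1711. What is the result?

1115

10^1 ≡ 10 (mod 1711)
10^2 ≡ 10^2 = 100 ≡ 100 (mod 1711)
10^4 ≡ 100^2 = 10000 ≡ 1445 (mod 1711)
10^8 ≡ 1445^2 = 2088025 ≡ 605 (mod 1711)
10^16 ≡ 605^2 = 366025 ≡ 1582 (mod 1711)
10^32 ≡ 1582^2 = 2502724 ≡ 1242 (mod 1711)
10^64 ≡ 1242^2 = 1542564 ≡ 953 (mod 1711)
10^128 ≡ 953^2 = 908209 ≡ 1379 (mod 1711)
10^256 ≡ 1379^2 = 1901641 ≡ 720 (mod 1711)
10^512 ≡ 720^2 = 518400 ≡ 1678 (mod 1711)
10^1024 ≡ 1678^2 = 2815684 ≡ 1089 (mod 1711)
1710 = 1024 + 512 + 128 + 32 + 8 + 4 + 2 in binary powers of 2.
So 10^1710 ≡ 1089 · 1678 · 1379 · 1242 · 605 · 1445 · 100 ≡ 1115 (mod 1711).
Since 1115 ≠ 1, base 10 is a Fermat witness: 1711 is composite.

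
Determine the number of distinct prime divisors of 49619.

49619 = 29^2 · 59
49619 = 29^2 · 59, which has 2 distinct prime factors.

2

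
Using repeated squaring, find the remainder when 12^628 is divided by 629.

12^1 ≡ 12 (mod 629)
12^2 ≡ 12^2 = 144 ≡ 144 (mod 629)
12^4 ≡ 144^2 = 20736 ≡ 608 (mod 629)
12^8 ≡ 608^2 = 369664 ≡ 441 (mod 629)
12^16 ≡ 441^2 = 194481 ≡ 120 (mod 629)
12^32 ≡ 120^2 = 14400 ≡ 562 (mod 629)
12^64 ≡ 562^2 = 315844 ≡ 86 (mod 629)
12^128 ≡ 86^2 = 7396 ≡ 477 (mod 629)
12^256 ≡ 477^2 = 227529 ≡ 460 (mod 629)
12^512 ≡ 460^2 = 211600 ≡ 256 (mod 629)
628 = 512 + 64 + 32 + 16 + 4 in binary powers of 2.
So 12^628 ≡ 256 · 86 · 562 · 120 · 608 ≡ 268 (mod 629).
Since 268 ≠ 1, base 12 is a Fermat witness: 629 is composite.

268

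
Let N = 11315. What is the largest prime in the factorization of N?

73

11315 = 5 · 2263
2263 = 31 · 73
73 is prime.
So 11315 = 5 · 31 · 73; the largest prime factor is 73.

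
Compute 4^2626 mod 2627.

4^1 ≡ 4 (mod 2627)
4^2 ≡ 4^2 = 16 ≡ 16 (mod 2627)
4^4 ≡ 16^2 = 256 ≡ 256 (mod 2627)
4^8 ≡ 256^2 = 65536 ≡ 2488 (mod 2627)
4^16 ≡ 2488^2 = 6190144 ≡ 932 (mod 2627)
4^32 ≡ 932^2 = 868624 ≡ 1714 (mod 2627)
4^64 ≡ 1714^2 = 2937796 ≡ 810 (mod 2627)
4^128 ≡ 810^2 = 656100 ≡ 1977 (mod 2627)
4^256 ≡ 1977^2 = 3908529 ≡ 2180 (mod 2627)
4^512 ≡ 2180^2 = 4752400 ≡ 157 (mod 2627)
4^1024 ≡ 157^2 = 24649 ≡ 1006 (mod 2627)
4^2048 ≡ 1006^2 = 1012036 ≡ 641 (mod 2627)
2626 = 2048 + 512 + 64 + 2 in binary powers of 2.
So 4^2626 ≡ 641 · 157 · 810 · 16 ≡ 2560 (mod 2627).
Since 2560 ≠ 1, base 4 is a Fermat witness: 2627 is composite.

2560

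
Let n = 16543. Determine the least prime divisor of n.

16543 is odd.
Digit sum 19, not divisible by 3.
Ends in 3: not divisible by 5.
7: 16543 = 7·2363 + 2
11: 16543 = 11·1503 + 10
13: 16543 = 13·1272 + 7
17: 16543 = 17·973 + 2
19: 16543 = 19·870 + 13
23: 16543 = 23·719 + 6
29: 16543 = 29·570 + 13
31: 16543 = 31·533 + 20
37: 16543 = 37·447 + 4
41: 16543 = 41·403 + 20
43: 16543 = 43·384 + 31
47: 16543 = 47·351 + 46
53: 16543 = 53·312 + 7
59: 16543 = 59·280 + 23
61: 16543 = 61·271 + 12
67: 16543 = 67·246 + 61
71: 16543 = 71·233

71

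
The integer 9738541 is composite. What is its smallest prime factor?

47

9738541 is odd.
Digit sum 37, not divisible by 3.
Ends in 1: not divisible by 5.
7: 9738541 = 7·1391220 + 1
11: 9738541 = 11·885321 + 10
13: 9738541 = 13·749118 + 7
17: 9738541 = 17·572855 + 6
19: 9738541 = 19·512554 + 15
23: 9738541 = 23·423414 + 19
29: 9738541 = 29·335811 + 22
31: 9738541 = 31·314146 + 15
37: 9738541 = 37·263203 + 30
41: 9738541 = 41·237525 + 16
43: 9738541 = 43·226477 + 30
47: 9738541 = 47·207203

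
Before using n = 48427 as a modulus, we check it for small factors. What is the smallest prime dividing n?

79

48427 is odd.
Digit sum 25, not divisible by 3.
Ends in 7: not divisible by 5.
7: 48427 = 7·6918 + 1
11: 48427 = 11·4402 + 5
13: 48427 = 13·3725 + 2
17: 48427 = 17·2848 + 11
19: 48427 = 19·2548 + 15
23: 48427 = 23·2105 + 12
29: 48427 = 29·1669 + 26
31: 48427 = 31·1562 + 5
37: 48427 = 37·1308 + 31
41: 48427 = 41·1181 + 6
43: 48427 = 43·1126 + 9
47: 48427 = 47·1030 + 17
53: 48427 = 53·913 + 38
59: 48427 = 59·820 + 47
61: 48427 = 61·793 + 54
67: 48427 = 67·722 + 53
71: 48427 = 71·682 + 5
73: 48427 = 73·663 + 28
79: 48427 = 79·613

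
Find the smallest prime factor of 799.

799 is odd.
Digit sum 25, not divisible by 3.
Ends in 9: not divisible by 5.
7: 799 = 7·114 + 1
11: 799 = 11·72 + 7
13: 799 = 13·61 + 6
17: 799 = 17·47

17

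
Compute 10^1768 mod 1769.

1184

10^1 ≡ 10 (mod 1769)
10^2 ≡ 10^2 = 100 ≡ 100 (mod 1769)
10^4 ≡ 100^2 = 10000 ≡ 1155 (mod 1769)
10^8 ≡ 1155^2 = 1334025 ≡ 199 (mod 1769)
10^16 ≡ 199^2 = 39601 ≡ 683 (mod 1769)
10^32 ≡ 683^2 = 466489 ≡ 1242 (mod 1769)
10^64 ≡ 1242^2 = 1542564 ≡ 1765 (mod 1769)
10^128 ≡ 1765^2 = 3115225 ≡ 16 (mod 1769)
10^256 ≡ 16^2 = 256 ≡ 256 (mod 1769)
10^512 ≡ 256^2 = 65536 ≡ 83 (mod 1769)
10^1024 ≡ 83^2 = 6889 ≡ 1582 (mod 1769)
1768 = 1024 + 512 + 128 + 64 + 32 + 8 in binary powers of 2.
So 10^1768 ≡ 1582 · 83 · 16 · 1765 · 1242 · 199 ≡ 1184 (mod 1769).
Since 1184 ≠ 1, base 10 is a Fermat witness: 1769 is composite.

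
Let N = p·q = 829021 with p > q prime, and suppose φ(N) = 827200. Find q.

881

φ(n) = (p−1)(q−1) = n − (p+q) + 1, so p + q = 829021 − 827200 + 1 = 1822.
p and q are the roots of t² − 1822t + 829021 = 0.
Discriminant: 1822² − 4·829021 = 3319684 − 3316084 = 3600; √3600 = 60.
q = (1822 − 60)/2 = 881, p = (1822 + 60)/2 = 941.
Check: 881 · 941 = 829021.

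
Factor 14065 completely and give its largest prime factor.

14065 = 5 · 2813
2813 = 29 · 97
97 is prime.
So 14065 = 5 · 29 · 97; the largest prime factor is 97.

97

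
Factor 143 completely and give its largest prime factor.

13

143 = 11 · 13
13 is prime.
So 143 = 11 · 13; the largest prime factor is 13.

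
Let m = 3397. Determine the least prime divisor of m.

3397 is odd.
Digit sum 22, not divisible by 3.
Ends in 7: not divisible by 5.
7: 3397 = 7·485 + 2
11: 3397 = 11·308 + 9
13: 3397 = 13·261 + 4
17: 3397 = 17·199 + 14
19: 3397 = 19·178 + 15
23: 3397 = 23·147 + 16
29: 3397 = 29·117 + 4
31: 3397 = 31·109 + 18
37: 3397 = 37·91 + 30
41: 3397 = 41·82 + 35
43: 3397 = 43·79

43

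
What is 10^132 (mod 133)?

10^1 ≡ 10 (mod 133)
10^2 ≡ 10^2 = 100 ≡ 100 (mod 133)
10^4 ≡ 100^2 = 10000 ≡ 25 (mod 133)
10^8 ≡ 25^2 = 625 ≡ 93 (mod 133)
10^16 ≡ 93^2 = 8649 ≡ 4 (mod 133)
10^32 ≡ 4^2 = 16 ≡ 16 (mod 133)
10^64 ≡ 16^2 = 256 ≡ 123 (mod 133)
10^128 ≡ 123^2 = 15129 ≡ 100 (mod 133)
132 = 128 + 4 in binary powers of 2.
So 10^132 ≡ 100 · 25 ≡ 106 (mod 133).
Since 106 ≠ 1, base 10 is a Fermat witness: 133 is composite.

106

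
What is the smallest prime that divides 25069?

25069 is odd.
Digit sum 22, not divisible by 3.
Ends in 9: not divisible by 5.
7: 25069 = 7·3581 + 2
11: 25069 = 11·2279

11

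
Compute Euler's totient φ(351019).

Factor: 351019 = 37 · 53 · 179.
φ(351019) = (37−1) · (53−1) · (179−1) = 36 · 52 · 178 = 333216.

333216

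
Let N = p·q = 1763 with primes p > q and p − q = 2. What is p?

43

Since p = q + 2, we have 1763 = q(q + 2), so q² + 2q − 1763 = 0.
Discriminant: 2² + 4·1763 = 4 + 7052 = 7056; √7056 = 84.
q = (−2 + 84)/2 = 41, and p = q + 2 = 43.
Check: 41 · 43 = 1763.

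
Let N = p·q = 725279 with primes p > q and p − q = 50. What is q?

827

Since p = q + 50, we have 725279 = q(q + 50), so q² + 50q − 725279 = 0.
Discriminant: 50² + 4·725279 = 2500 + 2901116 = 2903616; √2903616 = 1704.
q = (−50 + 1704)/2 = 827, and p = q + 50 = 877.
Check: 827 · 877 = 725279.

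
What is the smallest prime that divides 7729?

59

7729 is odd.
Digit sum 25, not divisible by 3.
Ends in 9: not divisible by 5.
7: 7729 = 7·1104 + 1
11: 7729 = 11·702 + 7
13: 7729 = 13·594 + 7
17: 7729 = 17·454 + 11
19: 7729 = 19·406 + 15
23: 7729 = 23·336 + 1
29: 7729 = 29·266 + 15
31: 7729 = 31·249 + 10
37: 7729 = 37·208 + 33
41: 7729 = 41·188 + 21
43: 7729 = 43·179 + 32
47: 7729 = 47·164 + 21
53: 7729 = 53·145 + 44
59: 7729 = 59·131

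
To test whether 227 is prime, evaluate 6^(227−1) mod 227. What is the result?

6^1 ≡ 6 (mod 227)
6^2 ≡ 6^2 = 36 ≡ 36 (mod 227)
6^4 ≡ 36^2 = 1296 ≡ 161 (mod 227)
6^8 ≡ 161^2 = 25921 ≡ 43 (mod 227)
6^16 ≡ 43^2 = 1849 ≡ 33 (mod 227)
6^32 ≡ 33^2 = 1089 ≡ 181 (mod 227)
6^64 ≡ 181^2 = 32761 ≡ 73 (mod 227)
6^128 ≡ 73^2 = 5329 ≡ 108 (mod 227)
226 = 128 + 64 + 32 + 2 in binary powers of 2.
So 6^226 ≡ 108 · 73 · 181 · 36 ≡ 1 (mod 227).
Since the result is 1, base 6 gives no evidence that 227 is composite.

1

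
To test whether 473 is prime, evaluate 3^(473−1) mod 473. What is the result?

3^1 ≡ 3 (mod 473)
3^2 ≡ 3^2 = 9 ≡ 9 (mod 473)
3^4 ≡ 9^2 = 81 ≡ 81 (mod 473)
3^8 ≡ 81^2 = 6561 ≡ 412 (mod 473)
3^16 ≡ 412^2 = 169744 ≡ 410 (mod 473)
3^32 ≡ 410^2 = 168100 ≡ 185 (mod 473)
3^64 ≡ 185^2 = 34225 ≡ 169 (mod 473)
3^128 ≡ 169^2 = 28561 ≡ 181 (mod 473)
3^256 ≡ 181^2 = 32761 ≡ 124 (mod 473)
472 = 256 + 128 + 64 + 16 + 8 in binary powers of 2.
So 3^472 ≡ 124 · 181 · 169 · 410 · 412 ≡ 53 (mod 473).
Since 53 ≠ 1, base 3 is a Fermat witness: 473 is composite.

53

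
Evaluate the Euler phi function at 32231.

Factor: 32231 = 167 · 193.
φ(32231) = (167−1) · (193−1) = 166 · 192 = 31872.

31872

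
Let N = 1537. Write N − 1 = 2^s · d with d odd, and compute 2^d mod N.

8

1537 − 1 = 1536 = 2^9 · 3, so d = 3.
2^1 ≡ 2 (mod 1537)
2^2 ≡ 2^2 = 4 ≡ 4 (mod 1537)
3 = 2 + 1 in binary powers of 2.
So 2^3 ≡ 4 · 2 ≡ 8 (mod 1537).
Squaring chain: 8 → 64 → 1022 → 861 → 487 → 471 → 513 → 342 → 152; never reaches −1, so base 2 is a Miller–Rabin witness that 1537 is composite.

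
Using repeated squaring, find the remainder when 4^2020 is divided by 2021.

385

4^1 ≡ 4 (mod 2021)
4^2 ≡ 4^2 = 16 ≡ 16 (mod 2021)
4^4 ≡ 16^2 = 256 ≡ 256 (mod 2021)
4^8 ≡ 256^2 = 65536 ≡ 864 (mod 2021)
4^16 ≡ 864^2 = 746496 ≡ 747 (mod 2021)
4^32 ≡ 747^2 = 558009 ≡ 213 (mod 2021)
4^64 ≡ 213^2 = 45369 ≡ 907 (mod 2021)
4^128 ≡ 907^2 = 822649 ≡ 102 (mod 2021)
4^256 ≡ 102^2 = 10404 ≡ 299 (mod 2021)
4^512 ≡ 299^2 = 89401 ≡ 477 (mod 2021)
4^1024 ≡ 477^2 = 227529 ≡ 1177 (mod 2021)
2020 = 1024 + 512 + 256 + 128 + 64 + 32 + 4 in binary powers of 2.
So 4^2020 ≡ 1177 · 477 · 299 · 102 · 907 · 213 · 256 ≡ 385 (mod 2021).
Since 385 ≠ 1, base 4 is a Fermat witness: 2021 is composite.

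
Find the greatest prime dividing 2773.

2773 = 47 · 59
59 is prime.
So 2773 = 47 · 59; the largest prime factor is 59.

59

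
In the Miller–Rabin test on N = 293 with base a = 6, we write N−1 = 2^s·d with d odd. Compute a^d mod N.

292

293 − 1 = 292 = 2^2 · 73, so d = 73.
6^1 ≡ 6 (mod 293)
6^2 ≡ 6^2 = 36 ≡ 36 (mod 293)
6^4 ≡ 36^2 = 1296 ≡ 124 (mod 293)
6^8 ≡ 124^2 = 15376 ≡ 140 (mod 293)
6^16 ≡ 140^2 = 19600 ≡ 262 (mod 293)
6^32 ≡ 262^2 = 68644 ≡ 82 (mod 293)
6^64 ≡ 82^2 = 6724 ≡ 278 (mod 293)
73 = 64 + 8 + 1 in binary powers of 2.
So 6^73 ≡ 278 · 140 · 6 ≡ 292 (mod 293).
Since 6^d ≡ 292 (mod 293), base 6 does not prove 293 composite.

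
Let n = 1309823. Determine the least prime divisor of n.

1309823 is odd.
Digit sum 26, not divisible by 3.
Ends in 3: not divisible by 5.
7: 1309823 = 7·187117 + 4
11: 1309823 = 11·119074 + 9
13: 1309823 = 13·100755 + 8
17: 1309823 = 17·77048 + 7
19: 1309823 = 19·68938 + 1
23: 1309823 = 23·56948 + 19
29: 1309823 = 29·45166 + 9
31: 1309823 = 31·42252 + 11
37: 1309823 = 37·35400 + 23
41: 1309823 = 41·31946 + 37
43: 1309823 = 43·30461

43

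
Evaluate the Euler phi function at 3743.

Factor: 3743 = 19 · 197.
φ(3743) = (19−1) · (197−1) = 18 · 196 = 3528.

3528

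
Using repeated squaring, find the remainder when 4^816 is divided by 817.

600

4^1 ≡ 4 (mod 817)
4^2 ≡ 4^2 = 16 ≡ 16 (mod 817)
4^4 ≡ 16^2 = 256 ≡ 256 (mod 817)
4^8 ≡ 256^2 = 65536 ≡ 176 (mod 817)
4^16 ≡ 176^2 = 30976 ≡ 747 (mod 817)
4^32 ≡ 747^2 = 558009 ≡ 815 (mod 817)
4^64 ≡ 815^2 = 664225 ≡ 4 (mod 817)
4^128 ≡ 4^2 = 16 ≡ 16 (mod 817)
4^256 ≡ 16^2 = 256 ≡ 256 (mod 817)
4^512 ≡ 256^2 = 65536 ≡ 176 (mod 817)
816 = 512 + 256 + 32 + 16 in binary powers of 2.
So 4^816 ≡ 176 · 256 · 815 · 747 ≡ 600 (mod 817).
Since 600 ≠ 1, base 4 is a Fermat witness: 817 is composite.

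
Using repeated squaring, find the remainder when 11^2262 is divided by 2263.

2093

11^1 ≡ 11 (mod 2263)
11^2 ≡ 11^2 = 121 ≡ 121 (mod 2263)
11^4 ≡ 121^2 = 14641 ≡ 1063 (mod 2263)
11^8 ≡ 1063^2 = 1129969 ≡ 732 (mod 2263)
11^16 ≡ 732^2 = 535824 ≡ 1756 (mod 2263)
11^32 ≡ 1756^2 = 3083536 ≡ 1330 (mod 2263)
11^64 ≡ 1330^2 = 1768900 ≡ 1497 (mod 2263)
11^128 ≡ 1497^2 = 2241009 ≡ 639 (mod 2263)
11^256 ≡ 639^2 = 408321 ≡ 981 (mod 2263)
11^512 ≡ 981^2 = 962361 ≡ 586 (mod 2263)
11^1024 ≡ 586^2 = 343396 ≡ 1683 (mod 2263)
11^2048 ≡ 1683^2 = 2832489 ≡ 1476 (mod 2263)
2262 = 2048 + 128 + 64 + 16 + 4 + 2 in binary powers of 2.
So 11^2262 ≡ 1476 · 639 · 1497 · 1756 · 1063 · 121 ≡ 2093 (mod 2263).
Since 2093 ≠ 1, base 11 is a Fermat witness: 2263 is composite.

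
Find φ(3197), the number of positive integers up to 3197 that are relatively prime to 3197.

Factor: 3197 = 23 · 139.
φ(3197) = (23−1) · (139−1) = 22 · 138 = 3036.

3036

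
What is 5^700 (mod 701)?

1

5^1 ≡ 5 (mod 701)
5^2 ≡ 5^2 = 25 ≡ 25 (mod 701)
5^4 ≡ 25^2 = 625 ≡ 625 (mod 701)
5^8 ≡ 625^2 = 390625 ≡ 168 (mod 701)
5^16 ≡ 168^2 = 28224 ≡ 184 (mod 701)
5^32 ≡ 184^2 = 33856 ≡ 208 (mod 701)
5^64 ≡ 208^2 = 43264 ≡ 503 (mod 701)
5^128 ≡ 503^2 = 253009 ≡ 649 (mod 701)
5^256 ≡ 649^2 = 421201 ≡ 601 (mod 701)
5^512 ≡ 601^2 = 361201 ≡ 186 (mod 701)
700 = 512 + 128 + 32 + 16 + 8 + 4 in binary powers of 2.
So 5^700 ≡ 186 · 649 · 208 · 184 · 168 · 625 ≡ 1 (mod 701).
Since the result is 1, base 5 gives no evidence that 701 is composite.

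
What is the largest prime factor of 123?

123 = 3 · 41
41 is prime.
So 123 = 3 · 41; the largest prime factor is 41.

41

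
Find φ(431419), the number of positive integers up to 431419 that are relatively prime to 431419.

412776

Factor: 431419 = 43 · 79 · 127.
φ(431419) = (43−1) · (79−1) · (127−1) = 42 · 78 · 126 = 412776.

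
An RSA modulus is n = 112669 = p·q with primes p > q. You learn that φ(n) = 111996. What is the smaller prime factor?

307

φ(n) = (p−1)(q−1) = n − (p+q) + 1, so p + q = 112669 − 111996 + 1 = 674.
p and q are the roots of t² − 674t + 112669 = 0.
Discriminant: 674² − 4·112669 = 454276 − 450676 = 3600; √3600 = 60.
q = (674 − 60)/2 = 307, p = (674 + 60)/2 = 367.
Check: 307 · 367 = 112669.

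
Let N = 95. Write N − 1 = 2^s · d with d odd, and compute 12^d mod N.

95 − 1 = 94 = 2^1 · 47, so d = 47.
12^1 ≡ 12 (mod 95)
12^2 ≡ 12^2 = 144 ≡ 49 (mod 95)
12^4 ≡ 49^2 = 2401 ≡ 26 (mod 95)
12^8 ≡ 26^2 = 676 ≡ 11 (mod 95)
12^16 ≡ 11^2 = 121 ≡ 26 (mod 95)
12^32 ≡ 26^2 = 676 ≡ 11 (mod 95)
47 = 32 + 8 + 4 + 2 + 1 in binary powers of 2.
So 12^47 ≡ 11 · 11 · 26 · 49 · 12 ≡ 8 (mod 95).
Squaring chain: 8; never reaches −1, so base 12 is a Miller–Rabin witness that 95 is composite.

8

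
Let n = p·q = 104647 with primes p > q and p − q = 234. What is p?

Since p = q + 234, we have 104647 = q(q + 234), so q² + 234q − 104647 = 0.
Discriminant: 234² + 4·104647 = 54756 + 418588 = 473344; √473344 = 688.
q = (−234 + 688)/2 = 227, and p = q + 234 = 461.
Check: 227 · 461 = 104647.

461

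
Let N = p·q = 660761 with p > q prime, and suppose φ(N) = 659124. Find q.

φ(n) = (p−1)(q−1) = n − (p+q) + 1, so p + q = 660761 − 659124 + 1 = 1638.
p and q are the roots of t² − 1638t + 660761 = 0.
Discriminant: 1638² − 4·660761 = 2683044 − 2643044 = 40000; √40000 = 200.
q = (1638 − 200)/2 = 719, p = (1638 + 200)/2 = 919.
Check: 719 · 919 = 660761.

719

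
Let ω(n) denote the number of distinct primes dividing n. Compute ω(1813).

1813 = 7^2 · 37
1813 = 7^2 · 37, which has 2 distinct prime factors.

2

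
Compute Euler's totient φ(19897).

19600

Factor: 19897 = 101 · 197.
φ(19897) = (101−1) · (197−1) = 100 · 196 = 19600.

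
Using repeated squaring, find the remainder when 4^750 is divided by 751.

1

4^1 ≡ 4 (mod 751)
4^2 ≡ 4^2 = 16 ≡ 16 (mod 751)
4^4 ≡ 16^2 = 256 ≡ 256 (mod 751)
4^8 ≡ 256^2 = 65536 ≡ 199 (mod 751)
4^16 ≡ 199^2 = 39601 ≡ 549 (mod 751)
4^32 ≡ 549^2 = 301401 ≡ 250 (mod 751)
4^64 ≡ 250^2 = 62500 ≡ 167 (mod 751)
4^128 ≡ 167^2 = 27889 ≡ 102 (mod 751)
4^256 ≡ 102^2 = 10404 ≡ 641 (mod 751)
4^512 ≡ 641^2 = 410881 ≡ 84 (mod 751)
750 = 512 + 128 + 64 + 32 + 8 + 4 + 2 in binary powers of 2.
So 4^750 ≡ 84 · 102 · 167 · 250 · 199 · 256 · 16 ≡ 1 (mod 751).
Since the result is 1, base 4 gives no evidence that 751 is composite.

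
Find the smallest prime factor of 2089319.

2089319 is odd.
Digit sum 32, not divisible by 3.
Ends in 9: not divisible by 5.
7: 2089319 = 7·298474 + 1
11: 2089319 = 11·189938 + 1
13: 2089319 = 13·160716 + 11
17: 2089319 = 17·122901 + 2
19: 2089319 = 19·109964 + 3
23: 2089319 = 23·90839 + 22
29: 2089319 = 29·72045 + 14
31: 2089319 = 31·67397 + 12
37: 2089319 = 37·56468 + 3
41: 2089319 = 41·50959

41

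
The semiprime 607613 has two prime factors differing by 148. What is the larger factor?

857

Since p = q + 148, we have 607613 = q(q + 148), so q² + 148q − 607613 = 0.
Discriminant: 148² + 4·607613 = 21904 + 2430452 = 2452356; √2452356 = 1566.
q = (−148 + 1566)/2 = 709, and p = q + 148 = 857.
Check: 709 · 857 = 607613.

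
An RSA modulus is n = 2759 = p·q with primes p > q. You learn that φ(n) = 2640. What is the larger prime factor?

89

φ(n) = (p−1)(q−1) = n − (p+q) + 1, so p + q = 2759 − 2640 + 1 = 120.
p and q are the roots of t² − 120t + 2759 = 0.
Discriminant: 120² − 4·2759 = 14400 − 11036 = 3364; √3364 = 58.
q = (120 − 58)/2 = 31, p = (120 + 58)/2 = 89.
Check: 31 · 89 = 2759.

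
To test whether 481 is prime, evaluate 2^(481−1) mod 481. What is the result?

2^1 ≡ 2 (mod 481)
2^2 ≡ 2^2 = 4 ≡ 4 (mod 481)
2^4 ≡ 4^2 = 16 ≡ 16 (mod 481)
2^8 ≡ 16^2 = 256 ≡ 256 (mod 481)
2^16 ≡ 256^2 = 65536 ≡ 120 (mod 481)
2^32 ≡ 120^2 = 14400 ≡ 451 (mod 481)
2^64 ≡ 451^2 = 203401 ≡ 419 (mod 481)
2^128 ≡ 419^2 = 175561 ≡ 477 (mod 481)
2^256 ≡ 477^2 = 227529 ≡ 16 (mod 481)
480 = 256 + 128 + 64 + 32 in binary powers of 2.
So 2^480 ≡ 16 · 477 · 419 · 451 ≡ 248 (mod 481).
Since 248 ≠ 1, base 2 is a Fermat witness: 481 is composite.

248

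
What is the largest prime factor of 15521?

83

15521 = 11 · 1411
1411 = 17 · 83
83 is prime.
So 15521 = 11 · 17 · 83; the largest prime factor is 83.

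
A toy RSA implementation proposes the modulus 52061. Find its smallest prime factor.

79

52061 is odd.
Digit sum 14, not divisible by 3.
Ends in 1: not divisible by 5.
7: 52061 = 7·7437 + 2
11: 52061 = 11·4732 + 9
13: 52061 = 13·4004 + 9
17: 52061 = 17·3062 + 7
19: 52061 = 19·2740 + 1
23: 52061 = 23·2263 + 12
29: 52061 = 29·1795 + 6
31: 52061 = 31·1679 + 12
37: 52061 = 37·1407 + 2
41: 52061 = 41·1269 + 32
43: 52061 = 43·1210 + 31
47: 52061 = 47·1107 + 32
53: 52061 = 53·982 + 15
59: 52061 = 59·882 + 23
61: 52061 = 61·853 + 28
67: 52061 = 67·777 + 2
71: 52061 = 71·733 + 18
73: 52061 = 73·713 + 12
79: 52061 = 79·659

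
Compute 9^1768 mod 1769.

790

9^1 ≡ 9 (mod 1769)
9^2 ≡ 9^2 = 81 ≡ 81 (mod 1769)
9^4 ≡ 81^2 = 6561 ≡ 1254 (mod 1769)
9^8 ≡ 1254^2 = 1572516 ≡ 1644 (mod 1769)
9^16 ≡ 1644^2 = 2702736 ≡ 1473 (mod 1769)
9^32 ≡ 1473^2 = 2169729 ≡ 935 (mod 1769)
9^64 ≡ 935^2 = 874225 ≡ 339 (mod 1769)
9^128 ≡ 339^2 = 114921 ≡ 1705 (mod 1769)
9^256 ≡ 1705^2 = 2907025 ≡ 558 (mod 1769)
9^512 ≡ 558^2 = 311364 ≡ 20 (mod 1769)
9^1024 ≡ 20^2 = 400 ≡ 400 (mod 1769)
1768 = 1024 + 512 + 128 + 64 + 32 + 8 in binary powers of 2.
So 9^1768 ≡ 400 · 20 · 1705 · 339 · 935 · 1644 ≡ 790 (mod 1769).
Since 790 ≠ 1, base 9 is a Fermat witness: 1769 is composite.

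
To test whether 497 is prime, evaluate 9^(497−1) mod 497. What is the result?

9^1 ≡ 9 (mod 497)
9^2 ≡ 9^2 = 81 ≡ 81 (mod 497)
9^4 ≡ 81^2 = 6561 ≡ 100 (mod 497)
9^8 ≡ 100^2 = 10000 ≡ 60 (mod 497)
9^16 ≡ 60^2 = 3600 ≡ 121 (mod 497)
9^32 ≡ 121^2 = 14641 ≡ 228 (mod 497)
9^64 ≡ 228^2 = 51984 ≡ 296 (mod 497)
9^128 ≡ 296^2 = 87616 ≡ 144 (mod 497)
9^256 ≡ 144^2 = 20736 ≡ 359 (mod 497)
496 = 256 + 128 + 64 + 32 + 16 in binary powers of 2.
So 9^496 ≡ 359 · 144 · 296 · 228 · 121 ≡ 219 (mod 497).
Since 219 ≠ 1, base 9 is a Fermat witness: 497 is composite.

219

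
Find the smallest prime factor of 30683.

61

30683 is odd.
Digit sum 20, not divisible by 3.
Ends in 3: not divisible by 5.
7: 30683 = 7·4383 + 2
11: 30683 = 11·2789 + 4
13: 30683 = 13·2360 + 3
17: 30683 = 17·1804 + 15
19: 30683 = 19·1614 + 17
23: 30683 = 23·1334 + 1
29: 30683 = 29·1058 + 1
31: 30683 = 31·989 + 24
37: 30683 = 37·829 + 10
41: 30683 = 41·748 + 15
43: 30683 = 43·713 + 24
47: 30683 = 47·652 + 39
53: 30683 = 53·578 + 49
59: 30683 = 59·520 + 3
61: 30683 = 61·503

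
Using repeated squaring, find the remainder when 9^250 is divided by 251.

1

9^1 ≡ 9 (mod 251)
9^2 ≡ 9^2 = 81 ≡ 81 (mod 251)
9^4 ≡ 81^2 = 6561 ≡ 35 (mod 251)
9^8 ≡ 35^2 = 1225 ≡ 221 (mod 251)
9^16 ≡ 221^2 = 48841 ≡ 147 (mod 251)
9^32 ≡ 147^2 = 21609 ≡ 23 (mod 251)
9^64 ≡ 23^2 = 529 ≡ 27 (mod 251)
9^128 ≡ 27^2 = 729 ≡ 227 (mod 251)
250 = 128 + 64 + 32 + 16 + 8 + 2 in binary powers of 2.
So 9^250 ≡ 227 · 27 · 23 · 147 · 221 · 81 ≡ 1 (mod 251).
Since the result is 1, base 9 gives no evidence that 251 is composite.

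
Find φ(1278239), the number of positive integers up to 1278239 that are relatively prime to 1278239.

Factor: 1278239 = 37 · 179 · 193.
φ(1278239) = (37−1) · (179−1) · (193−1) = 36 · 178 · 192 = 1230336.

1230336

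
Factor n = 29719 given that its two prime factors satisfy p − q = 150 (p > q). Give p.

263

Since p = q + 150, we have 29719 = q(q + 150), so q² + 150q − 29719 = 0.
Discriminant: 150² + 4·29719 = 22500 + 118876 = 141376; √141376 = 376.
q = (−150 + 376)/2 = 113, and p = q + 150 = 263.
Check: 113 · 263 = 29719.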